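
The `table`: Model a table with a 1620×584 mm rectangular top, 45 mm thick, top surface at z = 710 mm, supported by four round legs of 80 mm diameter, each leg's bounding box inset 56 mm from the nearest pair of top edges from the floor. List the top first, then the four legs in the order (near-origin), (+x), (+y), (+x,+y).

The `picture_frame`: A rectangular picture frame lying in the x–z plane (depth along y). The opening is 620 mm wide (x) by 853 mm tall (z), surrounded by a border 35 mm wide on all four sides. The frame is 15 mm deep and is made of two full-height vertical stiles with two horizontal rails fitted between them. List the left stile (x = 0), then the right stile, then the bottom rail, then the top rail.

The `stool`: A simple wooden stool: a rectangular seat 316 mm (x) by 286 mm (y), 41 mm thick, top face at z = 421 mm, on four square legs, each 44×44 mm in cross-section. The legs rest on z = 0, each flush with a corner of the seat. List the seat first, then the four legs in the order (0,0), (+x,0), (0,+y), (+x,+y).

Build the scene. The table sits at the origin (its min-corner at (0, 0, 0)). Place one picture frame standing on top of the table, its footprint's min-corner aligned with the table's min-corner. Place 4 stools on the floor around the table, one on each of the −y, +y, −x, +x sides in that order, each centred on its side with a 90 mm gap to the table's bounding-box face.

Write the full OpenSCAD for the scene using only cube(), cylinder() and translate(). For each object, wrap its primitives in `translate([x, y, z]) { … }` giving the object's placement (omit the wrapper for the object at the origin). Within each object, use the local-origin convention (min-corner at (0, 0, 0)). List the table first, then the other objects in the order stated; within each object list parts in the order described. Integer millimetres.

translate([0, 0, 665]) cube([1620, 584, 45]);
translate([96, 96, 0]) cylinder(h = 665, r = 40);
translate([1524, 96, 0]) cylinder(h = 665, r = 40);
translate([96, 488, 0]) cylinder(h = 665, r = 40);
translate([1524, 488, 0]) cylinder(h = 665, r = 40);
translate([0, 0, 710]) {
  cube([35, 15, 923]);
  translate([655, 0, 0]) cube([35, 15, 923]);
  translate([35, 0, 0]) cube([620, 15, 35]);
  translate([35, 0, 888]) cube([620, 15, 35]);
}
translate([652, -376, 0]) {
  translate([0, 0, 380]) cube([316, 286, 41]);
  cube([44, 44, 380]);
  translate([272, 0, 0]) cube([44, 44, 380]);
  translate([0, 242, 0]) cube([44, 44, 380]);
  translate([272, 242, 0]) cube([44, 44, 380]);
}
translate([652, 674, 0]) {
  translate([0, 0, 380]) cube([316, 286, 41]);
  cube([44, 44, 380]);
  translate([272, 0, 0]) cube([44, 44, 380]);
  translate([0, 242, 0]) cube([44, 44, 380]);
  translate([272, 242, 0]) cube([44, 44, 380]);
}
translate([-406, 149, 0]) {
  translate([0, 0, 380]) cube([316, 286, 41]);
  cube([44, 44, 380]);
  translate([272, 0, 0]) cube([44, 44, 380]);
  translate([0, 242, 0]) cube([44, 44, 380]);
  translate([272, 242, 0]) cube([44, 44, 380]);
}
translate([1710, 149, 0]) {
  translate([0, 0, 380]) cube([316, 286, 41]);
  cube([44, 44, 380]);
  translate([272, 0, 0]) cube([44, 44, 380]);
  translate([0, 242, 0]) cube([44, 44, 380]);
  translate([272, 242, 0]) cube([44, 44, 380]);
}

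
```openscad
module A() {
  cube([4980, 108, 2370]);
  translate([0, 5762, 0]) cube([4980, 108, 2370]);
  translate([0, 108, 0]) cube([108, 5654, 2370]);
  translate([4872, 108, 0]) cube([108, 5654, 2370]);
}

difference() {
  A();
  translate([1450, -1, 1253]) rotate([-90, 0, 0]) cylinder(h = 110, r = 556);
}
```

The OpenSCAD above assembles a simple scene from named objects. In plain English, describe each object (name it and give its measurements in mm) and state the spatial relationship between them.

A is a box-shaped house frame (walls only): outside footprint 4980×5870 mm, wall height 2370 mm, wall thickness 108 mm. The two y-facing walls run the full x-width; the two x-facing walls fit between the inner faces of the y-facing walls.

The house frame has a circular hole of radius 556 mm through its front wall, centred at (x = 1450, z = 1253).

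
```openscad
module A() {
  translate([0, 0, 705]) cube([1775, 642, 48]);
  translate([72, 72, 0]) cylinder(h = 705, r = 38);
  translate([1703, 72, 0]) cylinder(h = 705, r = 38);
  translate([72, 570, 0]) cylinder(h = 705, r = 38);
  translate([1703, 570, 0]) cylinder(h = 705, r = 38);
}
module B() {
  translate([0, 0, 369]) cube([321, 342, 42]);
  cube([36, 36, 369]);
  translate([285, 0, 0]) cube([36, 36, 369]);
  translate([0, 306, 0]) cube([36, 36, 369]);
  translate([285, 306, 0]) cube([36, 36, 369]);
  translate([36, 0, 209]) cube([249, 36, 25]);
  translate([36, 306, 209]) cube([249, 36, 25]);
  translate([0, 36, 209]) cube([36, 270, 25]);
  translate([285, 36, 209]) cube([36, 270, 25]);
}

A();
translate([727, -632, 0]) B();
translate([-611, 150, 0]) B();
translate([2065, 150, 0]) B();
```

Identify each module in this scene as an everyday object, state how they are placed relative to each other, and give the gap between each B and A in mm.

Each stool's nearest face is 290 mm from the table's bounding box.

A is a table. B is a stool. Three stools sit around the table at the −y, −x, +x sides. The gap between each stool and the table is 290 mm.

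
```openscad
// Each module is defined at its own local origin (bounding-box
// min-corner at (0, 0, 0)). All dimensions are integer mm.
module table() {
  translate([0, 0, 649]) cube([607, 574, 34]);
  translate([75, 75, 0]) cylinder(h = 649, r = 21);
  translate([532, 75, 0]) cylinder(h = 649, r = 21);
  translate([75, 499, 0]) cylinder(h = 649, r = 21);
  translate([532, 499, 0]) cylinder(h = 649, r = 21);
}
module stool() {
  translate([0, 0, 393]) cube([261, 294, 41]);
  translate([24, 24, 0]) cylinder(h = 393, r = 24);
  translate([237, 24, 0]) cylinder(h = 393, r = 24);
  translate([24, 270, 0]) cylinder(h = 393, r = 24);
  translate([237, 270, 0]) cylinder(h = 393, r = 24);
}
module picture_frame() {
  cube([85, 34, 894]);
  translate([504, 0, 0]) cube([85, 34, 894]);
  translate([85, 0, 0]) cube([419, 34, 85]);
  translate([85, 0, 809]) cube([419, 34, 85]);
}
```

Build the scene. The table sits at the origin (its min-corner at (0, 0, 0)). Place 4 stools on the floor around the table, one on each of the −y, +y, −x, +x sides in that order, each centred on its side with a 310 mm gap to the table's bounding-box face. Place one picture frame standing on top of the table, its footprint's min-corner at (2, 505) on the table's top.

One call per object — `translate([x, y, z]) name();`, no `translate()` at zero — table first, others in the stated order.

table();
translate([173, -604, 0]) stool();
translate([173, 884, 0]) stool();
translate([-571, 140, 0]) stool();
translate([917, 140, 0]) stool();
translate([2, 505, 683]) picture_frame();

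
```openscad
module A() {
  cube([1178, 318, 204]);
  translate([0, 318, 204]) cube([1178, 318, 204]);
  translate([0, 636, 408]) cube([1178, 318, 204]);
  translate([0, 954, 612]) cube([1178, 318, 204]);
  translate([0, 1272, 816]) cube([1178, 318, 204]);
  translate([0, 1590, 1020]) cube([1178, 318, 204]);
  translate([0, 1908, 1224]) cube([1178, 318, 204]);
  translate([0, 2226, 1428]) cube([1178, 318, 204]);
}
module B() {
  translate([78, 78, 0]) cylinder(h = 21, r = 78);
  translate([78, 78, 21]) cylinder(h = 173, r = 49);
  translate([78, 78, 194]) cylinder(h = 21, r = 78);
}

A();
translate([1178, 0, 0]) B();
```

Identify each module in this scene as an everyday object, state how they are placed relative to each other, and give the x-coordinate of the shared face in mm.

A is a staircase. B is a spool. The spool is against the staircase's +x side, with their −y faces flush. The x-coordinate of the shared face is 1178 mm.

The staircase's +x face and the spool's −x face are both at x = 1178 mm.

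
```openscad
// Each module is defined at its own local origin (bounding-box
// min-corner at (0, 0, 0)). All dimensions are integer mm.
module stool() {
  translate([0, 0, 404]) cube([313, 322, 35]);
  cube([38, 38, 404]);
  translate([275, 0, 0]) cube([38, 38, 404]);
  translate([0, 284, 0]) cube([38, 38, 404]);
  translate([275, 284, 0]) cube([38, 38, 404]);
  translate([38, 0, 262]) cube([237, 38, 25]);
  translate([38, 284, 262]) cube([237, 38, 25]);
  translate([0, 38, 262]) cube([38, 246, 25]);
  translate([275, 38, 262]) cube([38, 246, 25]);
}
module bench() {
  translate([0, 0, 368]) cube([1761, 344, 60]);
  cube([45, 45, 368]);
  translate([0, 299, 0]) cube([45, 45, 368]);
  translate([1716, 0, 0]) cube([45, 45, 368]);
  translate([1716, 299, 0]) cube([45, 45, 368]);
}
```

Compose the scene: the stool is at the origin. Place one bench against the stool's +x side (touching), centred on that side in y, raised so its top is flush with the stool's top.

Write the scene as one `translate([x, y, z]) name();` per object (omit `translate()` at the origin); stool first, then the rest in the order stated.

stool();
translate([313, -11, 11]) bench();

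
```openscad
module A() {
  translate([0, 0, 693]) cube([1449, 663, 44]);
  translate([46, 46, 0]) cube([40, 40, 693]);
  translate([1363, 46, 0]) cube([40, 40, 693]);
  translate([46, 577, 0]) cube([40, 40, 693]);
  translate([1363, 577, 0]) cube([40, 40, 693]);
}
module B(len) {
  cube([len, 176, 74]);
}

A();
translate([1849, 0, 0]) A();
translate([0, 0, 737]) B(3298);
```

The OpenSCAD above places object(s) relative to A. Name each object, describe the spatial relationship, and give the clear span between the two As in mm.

Second table starts at x = 1849; first ends at x = 1449; clear span = 1849 − 1449 = 400 mm.

A is a table. B is a beam. A beam spans the tops of two tables. The clear span between the two tables is 400 mm.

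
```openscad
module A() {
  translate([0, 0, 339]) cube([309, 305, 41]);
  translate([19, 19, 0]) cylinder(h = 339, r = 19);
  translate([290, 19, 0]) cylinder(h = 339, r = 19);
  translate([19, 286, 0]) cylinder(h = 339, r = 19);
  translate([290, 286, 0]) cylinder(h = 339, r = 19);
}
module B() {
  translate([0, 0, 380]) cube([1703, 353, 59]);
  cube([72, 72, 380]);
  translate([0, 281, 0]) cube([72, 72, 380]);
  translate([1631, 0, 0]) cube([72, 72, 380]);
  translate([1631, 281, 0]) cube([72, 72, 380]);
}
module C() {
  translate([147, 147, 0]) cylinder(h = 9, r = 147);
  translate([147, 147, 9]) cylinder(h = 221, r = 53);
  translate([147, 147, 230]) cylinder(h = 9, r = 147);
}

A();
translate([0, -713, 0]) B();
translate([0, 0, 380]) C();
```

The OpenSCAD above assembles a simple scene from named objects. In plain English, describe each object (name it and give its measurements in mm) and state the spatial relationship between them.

A is a simple wooden stool: a rectangular seat 309 mm (x) by 305 mm (y), 41 mm thick, top face at z = 380 mm, on four round legs, each 38 mm in diameter. The legs rest on z = 0, each leg's axis is inset half a diameter from the nearest pair of seat edges (so the leg's bounding box is flush with the corner).

B is a bench: a 1703×353 mm seat slab, 59 mm thick, top at z = 439 mm, on four 72×72 mm square legs flush with the seat corners and standing on z = 0.

C is a spool: two coaxial disc flanges of radius 147 mm and thickness 9 mm, joined by a core cylinder of radius 53 mm and height 221 mm. The lower flange rests on z = 0 and the three cylinders share a vertical axis.

The bench is on the floor beside the stool on its −y side. The spool is on top of the stool.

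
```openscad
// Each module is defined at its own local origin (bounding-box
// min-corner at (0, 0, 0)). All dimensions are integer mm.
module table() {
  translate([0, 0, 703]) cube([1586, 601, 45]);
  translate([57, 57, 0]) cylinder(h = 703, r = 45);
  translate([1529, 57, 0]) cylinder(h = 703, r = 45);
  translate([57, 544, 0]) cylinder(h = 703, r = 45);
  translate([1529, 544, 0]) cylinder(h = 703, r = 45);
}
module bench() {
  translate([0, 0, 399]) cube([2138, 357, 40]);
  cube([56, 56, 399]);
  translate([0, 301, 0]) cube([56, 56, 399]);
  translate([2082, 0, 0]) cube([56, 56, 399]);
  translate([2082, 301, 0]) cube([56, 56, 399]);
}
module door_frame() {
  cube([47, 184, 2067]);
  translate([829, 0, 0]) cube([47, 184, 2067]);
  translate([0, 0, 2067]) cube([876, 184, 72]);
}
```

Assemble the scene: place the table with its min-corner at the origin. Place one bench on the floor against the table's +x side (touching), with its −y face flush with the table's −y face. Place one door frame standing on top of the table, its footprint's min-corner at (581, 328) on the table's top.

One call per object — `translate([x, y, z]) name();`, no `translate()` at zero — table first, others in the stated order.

table();
translate([1586, 0, 0]) bench();
translate([581, 328, 748]) door_frame();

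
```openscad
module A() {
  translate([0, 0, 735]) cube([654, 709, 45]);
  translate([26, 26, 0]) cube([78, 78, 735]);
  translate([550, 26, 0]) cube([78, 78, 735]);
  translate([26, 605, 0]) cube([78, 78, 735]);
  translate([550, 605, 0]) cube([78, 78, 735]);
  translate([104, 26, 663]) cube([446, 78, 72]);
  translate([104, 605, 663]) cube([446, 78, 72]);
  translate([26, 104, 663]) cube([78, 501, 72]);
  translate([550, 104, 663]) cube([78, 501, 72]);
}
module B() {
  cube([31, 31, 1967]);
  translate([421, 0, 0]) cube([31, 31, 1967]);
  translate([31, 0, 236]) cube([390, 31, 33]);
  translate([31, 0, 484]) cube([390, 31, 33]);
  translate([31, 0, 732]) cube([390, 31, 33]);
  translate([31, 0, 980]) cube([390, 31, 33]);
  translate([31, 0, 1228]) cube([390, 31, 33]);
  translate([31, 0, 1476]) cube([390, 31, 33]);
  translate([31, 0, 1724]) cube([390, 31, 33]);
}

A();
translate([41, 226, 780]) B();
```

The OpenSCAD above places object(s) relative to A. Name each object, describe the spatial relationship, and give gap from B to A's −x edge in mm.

The ladder's min-x is at 41; the table's min-x is 0; gap = 41 mm.

A is a table. B is a ladder. The ladder is on top of the table. The gap from the ladder to the table's −x edge is 41 mm.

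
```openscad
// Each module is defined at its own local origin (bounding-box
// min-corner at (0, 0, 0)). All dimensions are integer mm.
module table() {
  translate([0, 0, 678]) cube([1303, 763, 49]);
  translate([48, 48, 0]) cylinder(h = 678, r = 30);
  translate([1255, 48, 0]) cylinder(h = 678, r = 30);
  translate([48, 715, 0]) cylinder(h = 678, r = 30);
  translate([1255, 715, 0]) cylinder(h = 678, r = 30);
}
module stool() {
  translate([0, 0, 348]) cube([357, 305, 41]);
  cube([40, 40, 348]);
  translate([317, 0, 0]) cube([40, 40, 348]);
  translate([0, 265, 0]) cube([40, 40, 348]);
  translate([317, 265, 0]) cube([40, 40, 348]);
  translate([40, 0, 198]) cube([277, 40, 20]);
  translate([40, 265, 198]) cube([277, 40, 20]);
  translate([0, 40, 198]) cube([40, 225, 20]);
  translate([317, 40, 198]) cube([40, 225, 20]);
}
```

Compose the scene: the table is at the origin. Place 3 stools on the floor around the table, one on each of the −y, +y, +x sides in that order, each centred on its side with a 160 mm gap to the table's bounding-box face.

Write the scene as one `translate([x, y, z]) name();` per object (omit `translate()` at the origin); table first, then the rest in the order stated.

table();
translate([473, -465, 0]) stool();
translate([473, 923, 0]) stool();
translate([1463, 229, 0]) stool();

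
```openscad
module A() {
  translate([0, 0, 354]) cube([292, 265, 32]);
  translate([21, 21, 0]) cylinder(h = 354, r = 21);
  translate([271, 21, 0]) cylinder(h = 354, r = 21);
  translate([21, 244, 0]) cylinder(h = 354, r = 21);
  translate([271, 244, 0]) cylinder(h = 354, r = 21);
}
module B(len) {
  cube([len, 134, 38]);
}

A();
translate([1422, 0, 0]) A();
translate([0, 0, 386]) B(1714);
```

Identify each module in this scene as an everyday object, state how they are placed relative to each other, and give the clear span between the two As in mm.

Second stool starts at x = 1422; first ends at x = 292; clear span = 1422 − 292 = 1130 mm.

A is a stool. B is a beam. A beam spans the tops of two stools. The clear span between the two stools is 1130 mm.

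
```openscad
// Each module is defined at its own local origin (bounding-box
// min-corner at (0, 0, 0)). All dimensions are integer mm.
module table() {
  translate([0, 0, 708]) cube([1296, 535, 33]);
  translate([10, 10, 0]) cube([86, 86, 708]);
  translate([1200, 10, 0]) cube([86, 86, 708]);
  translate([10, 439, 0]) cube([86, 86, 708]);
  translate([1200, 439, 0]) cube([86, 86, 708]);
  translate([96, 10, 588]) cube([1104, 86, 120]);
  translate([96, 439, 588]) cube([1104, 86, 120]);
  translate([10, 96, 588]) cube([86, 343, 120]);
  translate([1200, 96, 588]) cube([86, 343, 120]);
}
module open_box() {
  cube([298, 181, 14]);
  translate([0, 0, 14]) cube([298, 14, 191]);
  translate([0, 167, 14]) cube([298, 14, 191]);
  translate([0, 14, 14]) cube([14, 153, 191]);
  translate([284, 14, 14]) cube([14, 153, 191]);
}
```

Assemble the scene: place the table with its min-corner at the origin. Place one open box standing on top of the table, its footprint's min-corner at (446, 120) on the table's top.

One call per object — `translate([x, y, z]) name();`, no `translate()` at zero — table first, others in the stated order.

table();
translate([446, 120, 741]) open_box();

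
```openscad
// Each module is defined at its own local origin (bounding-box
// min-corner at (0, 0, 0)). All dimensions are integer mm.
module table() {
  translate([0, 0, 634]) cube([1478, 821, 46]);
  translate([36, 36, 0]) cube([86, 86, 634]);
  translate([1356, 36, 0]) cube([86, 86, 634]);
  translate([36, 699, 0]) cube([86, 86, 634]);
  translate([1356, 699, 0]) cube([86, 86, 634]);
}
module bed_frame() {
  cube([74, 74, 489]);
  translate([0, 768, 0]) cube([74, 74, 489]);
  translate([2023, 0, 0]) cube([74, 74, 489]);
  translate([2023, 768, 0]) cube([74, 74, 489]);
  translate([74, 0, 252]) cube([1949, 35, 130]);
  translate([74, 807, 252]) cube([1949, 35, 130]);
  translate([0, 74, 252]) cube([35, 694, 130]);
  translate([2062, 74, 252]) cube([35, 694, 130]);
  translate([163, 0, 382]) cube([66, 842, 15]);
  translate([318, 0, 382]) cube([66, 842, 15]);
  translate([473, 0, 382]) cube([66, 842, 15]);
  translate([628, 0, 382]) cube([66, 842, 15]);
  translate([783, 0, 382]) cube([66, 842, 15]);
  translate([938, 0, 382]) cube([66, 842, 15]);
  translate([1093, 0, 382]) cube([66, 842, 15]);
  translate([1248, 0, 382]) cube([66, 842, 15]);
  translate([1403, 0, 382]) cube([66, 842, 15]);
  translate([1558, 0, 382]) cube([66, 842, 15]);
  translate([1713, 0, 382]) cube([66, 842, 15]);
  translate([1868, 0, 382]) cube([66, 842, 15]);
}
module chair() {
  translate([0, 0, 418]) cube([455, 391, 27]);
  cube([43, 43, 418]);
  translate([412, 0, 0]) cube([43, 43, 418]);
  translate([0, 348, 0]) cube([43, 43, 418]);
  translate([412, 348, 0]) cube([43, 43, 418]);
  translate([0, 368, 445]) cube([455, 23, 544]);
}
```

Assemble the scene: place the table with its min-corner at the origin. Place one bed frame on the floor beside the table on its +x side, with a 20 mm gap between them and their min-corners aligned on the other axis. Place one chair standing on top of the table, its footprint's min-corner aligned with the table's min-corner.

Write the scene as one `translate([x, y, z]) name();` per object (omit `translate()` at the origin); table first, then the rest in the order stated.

table();
translate([1498, 0, 0]) bed_frame();
translate([0, 0, 680]) chair();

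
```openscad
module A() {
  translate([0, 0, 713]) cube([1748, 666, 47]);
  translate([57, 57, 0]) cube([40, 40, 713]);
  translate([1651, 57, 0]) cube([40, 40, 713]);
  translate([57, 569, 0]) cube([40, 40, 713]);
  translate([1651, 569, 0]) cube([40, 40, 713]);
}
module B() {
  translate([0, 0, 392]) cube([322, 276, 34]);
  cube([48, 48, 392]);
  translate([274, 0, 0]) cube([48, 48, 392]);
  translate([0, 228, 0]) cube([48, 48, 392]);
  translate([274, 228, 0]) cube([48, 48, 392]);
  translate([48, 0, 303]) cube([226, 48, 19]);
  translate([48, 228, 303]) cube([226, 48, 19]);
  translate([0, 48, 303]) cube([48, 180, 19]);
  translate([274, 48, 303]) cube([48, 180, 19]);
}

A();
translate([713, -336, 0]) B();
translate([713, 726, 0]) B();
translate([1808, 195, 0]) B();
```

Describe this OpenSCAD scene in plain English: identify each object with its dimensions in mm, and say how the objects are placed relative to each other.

A is a table: top 1748 mm (x) × 666 mm (y), 47 mm thick, upper face at z = 760 mm, on four 40×40 mm square legs, each inset 57 mm from the nearest pair of top edges, running from z = 0 to the bottom of the top.

B is a simple wooden stool: a rectangular seat 322 mm (x) by 276 mm (y), 34 mm thick, top face at z = 426 mm, on four square legs, each 48×48 mm in cross-section. The legs rest on z = 0, each flush with a corner of the seat. Four stretchers, 48 mm wide and 19 mm tall, connect adjacent legs with their undersides at z = 303 mm, each running between the inner faces of the legs it joins and aligned with the legs' outer faces on the other axis.

Three stools sit around the table at the −y, +y, +x sides.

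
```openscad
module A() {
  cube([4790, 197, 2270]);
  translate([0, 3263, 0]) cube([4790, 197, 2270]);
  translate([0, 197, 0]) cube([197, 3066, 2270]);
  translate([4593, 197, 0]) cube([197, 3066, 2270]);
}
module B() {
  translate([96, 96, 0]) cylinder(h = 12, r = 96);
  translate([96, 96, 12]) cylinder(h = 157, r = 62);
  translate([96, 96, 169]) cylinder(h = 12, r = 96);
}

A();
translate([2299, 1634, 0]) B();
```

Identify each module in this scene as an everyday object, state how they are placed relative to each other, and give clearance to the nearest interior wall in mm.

Clearances: x = 2102, y = 1437; minimum 1437 mm.

A is a house frame. B is a spool. The spool sits inside the house frame, centred. The clearance to the nearest interior wall is 1437 mm.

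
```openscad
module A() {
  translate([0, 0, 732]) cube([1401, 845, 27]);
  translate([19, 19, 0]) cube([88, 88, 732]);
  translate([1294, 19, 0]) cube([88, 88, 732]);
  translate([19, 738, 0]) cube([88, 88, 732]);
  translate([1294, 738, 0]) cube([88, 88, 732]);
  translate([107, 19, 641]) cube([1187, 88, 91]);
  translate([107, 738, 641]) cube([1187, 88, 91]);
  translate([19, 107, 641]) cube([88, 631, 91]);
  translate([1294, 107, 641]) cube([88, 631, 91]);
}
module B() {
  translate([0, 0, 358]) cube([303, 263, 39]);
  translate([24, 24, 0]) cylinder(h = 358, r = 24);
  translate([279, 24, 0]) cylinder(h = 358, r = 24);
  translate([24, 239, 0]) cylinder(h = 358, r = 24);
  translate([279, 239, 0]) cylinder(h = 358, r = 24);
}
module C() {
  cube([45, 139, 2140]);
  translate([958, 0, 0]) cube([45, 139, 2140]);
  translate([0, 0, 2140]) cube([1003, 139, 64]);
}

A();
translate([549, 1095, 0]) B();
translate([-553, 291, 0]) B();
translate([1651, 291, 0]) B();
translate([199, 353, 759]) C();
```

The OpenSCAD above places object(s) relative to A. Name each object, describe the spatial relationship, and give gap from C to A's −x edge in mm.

A is a table. B is a stool. C is a door frame. Three stools sit around the table at the +y, −x, +x sides. The door frame is on top of the table, centred. The gap from the door frame to the table's −x edge is 199 mm.

The door frame's min-x is at 199; the table's min-x is 0; gap = 199 mm.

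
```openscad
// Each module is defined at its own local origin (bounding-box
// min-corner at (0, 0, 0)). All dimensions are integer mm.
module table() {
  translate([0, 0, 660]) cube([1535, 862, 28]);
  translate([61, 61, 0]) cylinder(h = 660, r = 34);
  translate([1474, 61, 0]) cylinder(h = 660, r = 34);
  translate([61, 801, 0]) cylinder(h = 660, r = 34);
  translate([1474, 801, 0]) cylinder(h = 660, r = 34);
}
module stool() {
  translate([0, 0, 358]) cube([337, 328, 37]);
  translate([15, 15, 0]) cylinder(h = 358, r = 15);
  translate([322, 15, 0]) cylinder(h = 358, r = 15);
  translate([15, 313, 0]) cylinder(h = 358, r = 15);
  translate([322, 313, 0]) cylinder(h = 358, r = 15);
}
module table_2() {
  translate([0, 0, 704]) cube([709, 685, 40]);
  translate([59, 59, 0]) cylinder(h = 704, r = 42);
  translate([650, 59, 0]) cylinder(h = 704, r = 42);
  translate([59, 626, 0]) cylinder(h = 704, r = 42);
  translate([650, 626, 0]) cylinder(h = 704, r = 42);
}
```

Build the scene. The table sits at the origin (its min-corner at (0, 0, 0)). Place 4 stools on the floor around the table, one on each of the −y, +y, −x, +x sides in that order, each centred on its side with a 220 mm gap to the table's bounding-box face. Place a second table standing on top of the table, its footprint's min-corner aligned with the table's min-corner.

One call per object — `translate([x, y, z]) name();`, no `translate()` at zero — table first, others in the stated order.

table();
translate([599, -548, 0]) stool();
translate([599, 1082, 0]) stool();
translate([-557, 267, 0]) stool();
translate([1755, 267, 0]) stool();
translate([0, 0, 688]) table_2();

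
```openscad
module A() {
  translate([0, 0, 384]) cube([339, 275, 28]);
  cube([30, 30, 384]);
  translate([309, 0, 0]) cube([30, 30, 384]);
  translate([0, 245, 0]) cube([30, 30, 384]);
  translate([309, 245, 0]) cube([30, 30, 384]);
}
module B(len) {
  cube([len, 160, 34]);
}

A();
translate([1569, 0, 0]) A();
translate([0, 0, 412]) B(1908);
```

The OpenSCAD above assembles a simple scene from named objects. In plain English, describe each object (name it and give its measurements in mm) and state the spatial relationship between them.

A is a four-legged stool. The seat is a 339×275×28 mm slab whose top surface is at z = 412 mm; four square legs, each 30×30 mm in cross-section, run from the floor (z = 0) to the underside of the seat, each flush with a corner of the seat.

B is a rectangular beam 1908 mm long (x), 160 mm deep (y), 34 mm thick (z).

The beam spans the tops of two stools placed 1230 mm apart, resting at z = 412 mm.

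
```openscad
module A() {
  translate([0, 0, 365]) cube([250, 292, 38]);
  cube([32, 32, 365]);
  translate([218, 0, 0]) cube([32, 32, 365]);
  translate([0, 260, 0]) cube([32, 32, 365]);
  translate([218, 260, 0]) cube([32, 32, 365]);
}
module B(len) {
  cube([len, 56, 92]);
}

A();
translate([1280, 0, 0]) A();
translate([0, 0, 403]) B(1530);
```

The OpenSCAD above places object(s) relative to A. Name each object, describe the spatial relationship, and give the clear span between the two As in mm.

A is a stool. B is a beam. A beam spans the tops of two stools. The clear span between the two stools is 1030 mm.

Second stool starts at x = 1280; first ends at x = 250; clear span = 1280 − 250 = 1030 mm.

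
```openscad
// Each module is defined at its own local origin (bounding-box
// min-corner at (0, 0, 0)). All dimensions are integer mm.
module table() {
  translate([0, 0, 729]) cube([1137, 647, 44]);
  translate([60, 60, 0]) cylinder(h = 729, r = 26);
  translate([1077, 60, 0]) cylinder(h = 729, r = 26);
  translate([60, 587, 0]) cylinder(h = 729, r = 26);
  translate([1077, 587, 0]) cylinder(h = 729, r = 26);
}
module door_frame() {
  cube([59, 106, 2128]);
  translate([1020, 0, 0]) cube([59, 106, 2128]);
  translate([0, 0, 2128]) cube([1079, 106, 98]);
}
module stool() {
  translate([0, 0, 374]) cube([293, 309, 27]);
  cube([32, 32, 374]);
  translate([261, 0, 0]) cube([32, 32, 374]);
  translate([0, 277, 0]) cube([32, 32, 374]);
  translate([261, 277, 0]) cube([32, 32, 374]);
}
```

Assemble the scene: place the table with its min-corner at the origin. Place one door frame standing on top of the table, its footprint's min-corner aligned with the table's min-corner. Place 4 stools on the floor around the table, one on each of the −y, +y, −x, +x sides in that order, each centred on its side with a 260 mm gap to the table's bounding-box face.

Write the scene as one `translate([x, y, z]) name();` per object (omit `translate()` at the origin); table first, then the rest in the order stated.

table();
translate([0, 0, 773]) door_frame();
translate([422, -569, 0]) stool();
translate([422, 907, 0]) stool();
translate([-553, 169, 0]) stool();
translate([1397, 169, 0]) stool();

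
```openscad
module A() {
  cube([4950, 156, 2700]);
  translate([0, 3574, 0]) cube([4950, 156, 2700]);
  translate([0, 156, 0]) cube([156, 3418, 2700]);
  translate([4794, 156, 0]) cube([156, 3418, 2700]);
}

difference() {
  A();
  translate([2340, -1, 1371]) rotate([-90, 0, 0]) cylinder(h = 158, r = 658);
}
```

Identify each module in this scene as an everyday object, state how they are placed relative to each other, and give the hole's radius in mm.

A is a house frame. The house frame has a circular hole through its front wall. The hole's radius is 658 mm.

The subtracted cylinder has r = 658 mm.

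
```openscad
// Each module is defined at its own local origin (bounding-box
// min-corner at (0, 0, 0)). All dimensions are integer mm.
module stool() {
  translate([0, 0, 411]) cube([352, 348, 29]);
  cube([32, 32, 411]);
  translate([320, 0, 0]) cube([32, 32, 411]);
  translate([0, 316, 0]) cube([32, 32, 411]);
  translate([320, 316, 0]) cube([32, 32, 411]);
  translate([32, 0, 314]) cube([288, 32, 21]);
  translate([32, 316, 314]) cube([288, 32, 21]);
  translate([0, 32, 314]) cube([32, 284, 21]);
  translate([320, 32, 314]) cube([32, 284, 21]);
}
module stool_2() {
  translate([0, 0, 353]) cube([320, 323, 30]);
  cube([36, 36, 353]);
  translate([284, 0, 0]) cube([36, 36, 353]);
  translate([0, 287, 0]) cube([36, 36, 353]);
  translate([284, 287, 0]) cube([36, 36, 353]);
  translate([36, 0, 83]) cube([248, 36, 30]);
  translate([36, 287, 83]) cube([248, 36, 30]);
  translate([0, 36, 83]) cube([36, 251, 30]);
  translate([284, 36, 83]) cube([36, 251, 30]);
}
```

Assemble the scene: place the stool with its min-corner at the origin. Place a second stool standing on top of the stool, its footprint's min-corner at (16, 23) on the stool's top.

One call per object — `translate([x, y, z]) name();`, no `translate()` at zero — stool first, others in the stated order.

stool();
translate([16, 23, 440]) stool_2();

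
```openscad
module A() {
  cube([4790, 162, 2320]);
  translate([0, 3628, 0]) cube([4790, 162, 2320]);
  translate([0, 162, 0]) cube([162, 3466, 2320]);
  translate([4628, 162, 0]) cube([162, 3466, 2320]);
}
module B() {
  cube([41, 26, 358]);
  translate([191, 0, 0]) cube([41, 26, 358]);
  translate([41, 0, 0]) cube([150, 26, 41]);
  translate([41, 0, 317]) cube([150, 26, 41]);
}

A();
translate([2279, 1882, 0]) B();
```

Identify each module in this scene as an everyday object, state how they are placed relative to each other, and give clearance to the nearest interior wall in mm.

A is a house frame. B is a picture frame. The picture frame sits inside the house frame, centred. The clearance to the nearest interior wall is 1720 mm.

Clearances: x = 2117, y = 1720; minimum 1720 mm.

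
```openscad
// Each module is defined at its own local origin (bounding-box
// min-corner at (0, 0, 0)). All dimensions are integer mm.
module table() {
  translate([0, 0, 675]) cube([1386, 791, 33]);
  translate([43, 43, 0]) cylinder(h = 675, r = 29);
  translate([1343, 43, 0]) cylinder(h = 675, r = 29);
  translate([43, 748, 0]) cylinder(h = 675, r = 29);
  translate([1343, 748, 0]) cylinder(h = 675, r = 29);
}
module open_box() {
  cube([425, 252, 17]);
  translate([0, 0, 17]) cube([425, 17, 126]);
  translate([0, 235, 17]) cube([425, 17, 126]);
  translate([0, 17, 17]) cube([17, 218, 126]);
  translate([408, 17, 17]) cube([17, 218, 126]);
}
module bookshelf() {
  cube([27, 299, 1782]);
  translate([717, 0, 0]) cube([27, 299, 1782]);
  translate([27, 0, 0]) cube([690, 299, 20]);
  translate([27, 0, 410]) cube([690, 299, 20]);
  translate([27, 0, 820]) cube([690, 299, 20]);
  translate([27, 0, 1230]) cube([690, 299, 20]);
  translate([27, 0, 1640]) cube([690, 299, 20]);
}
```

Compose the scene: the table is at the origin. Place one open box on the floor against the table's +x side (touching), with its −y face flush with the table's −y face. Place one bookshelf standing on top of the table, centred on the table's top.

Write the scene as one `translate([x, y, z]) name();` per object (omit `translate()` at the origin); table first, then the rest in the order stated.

table();
translate([1386, 0, 0]) open_box();
translate([321, 246, 708]) bookshelf();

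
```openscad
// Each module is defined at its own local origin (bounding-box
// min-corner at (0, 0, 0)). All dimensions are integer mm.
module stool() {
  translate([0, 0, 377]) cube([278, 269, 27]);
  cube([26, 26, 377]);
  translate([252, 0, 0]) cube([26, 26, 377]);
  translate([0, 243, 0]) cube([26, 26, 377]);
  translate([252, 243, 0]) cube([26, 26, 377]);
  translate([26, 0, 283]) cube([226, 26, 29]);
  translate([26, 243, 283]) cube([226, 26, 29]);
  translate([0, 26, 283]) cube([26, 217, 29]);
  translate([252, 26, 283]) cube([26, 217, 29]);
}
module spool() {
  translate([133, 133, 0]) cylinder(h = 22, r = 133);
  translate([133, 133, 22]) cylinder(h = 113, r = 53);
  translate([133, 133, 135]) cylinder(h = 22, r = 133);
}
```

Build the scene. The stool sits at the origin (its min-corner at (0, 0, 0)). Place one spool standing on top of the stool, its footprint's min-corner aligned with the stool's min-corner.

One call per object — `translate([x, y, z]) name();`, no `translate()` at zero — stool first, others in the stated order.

stool();
translate([0, 0, 404]) spool();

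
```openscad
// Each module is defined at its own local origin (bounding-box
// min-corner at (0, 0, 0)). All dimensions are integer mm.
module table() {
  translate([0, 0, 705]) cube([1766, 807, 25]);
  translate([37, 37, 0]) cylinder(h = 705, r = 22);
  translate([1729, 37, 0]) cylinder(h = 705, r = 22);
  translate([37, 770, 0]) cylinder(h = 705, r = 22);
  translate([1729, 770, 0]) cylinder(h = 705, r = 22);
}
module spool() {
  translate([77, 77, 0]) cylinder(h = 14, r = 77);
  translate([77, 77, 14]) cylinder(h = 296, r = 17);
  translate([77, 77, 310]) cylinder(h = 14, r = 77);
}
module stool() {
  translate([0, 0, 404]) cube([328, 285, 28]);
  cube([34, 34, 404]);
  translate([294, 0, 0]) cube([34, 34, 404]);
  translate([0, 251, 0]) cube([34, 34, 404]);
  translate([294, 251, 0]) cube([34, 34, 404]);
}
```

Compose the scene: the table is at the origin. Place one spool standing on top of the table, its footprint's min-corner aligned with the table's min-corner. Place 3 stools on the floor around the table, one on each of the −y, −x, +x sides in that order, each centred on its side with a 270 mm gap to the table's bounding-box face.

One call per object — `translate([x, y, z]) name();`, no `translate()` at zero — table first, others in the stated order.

table();
translate([0, 0, 730]) spool();
translate([719, -555, 0]) stool();
translate([-598, 261, 0]) stool();
translate([2036, 261, 0]) stool();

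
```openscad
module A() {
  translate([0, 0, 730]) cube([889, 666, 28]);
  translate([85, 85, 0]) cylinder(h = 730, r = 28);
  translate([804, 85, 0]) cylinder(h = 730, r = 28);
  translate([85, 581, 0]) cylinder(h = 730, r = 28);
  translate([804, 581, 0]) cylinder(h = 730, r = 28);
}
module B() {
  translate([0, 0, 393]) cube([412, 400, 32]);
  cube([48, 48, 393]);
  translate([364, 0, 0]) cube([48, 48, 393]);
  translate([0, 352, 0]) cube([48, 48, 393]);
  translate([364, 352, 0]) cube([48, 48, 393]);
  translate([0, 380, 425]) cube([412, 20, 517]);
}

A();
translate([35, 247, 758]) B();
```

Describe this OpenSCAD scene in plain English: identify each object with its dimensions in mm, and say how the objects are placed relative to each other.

A is a table: top 889 mm (x) × 666 mm (y), 28 mm thick, upper face at z = 758 mm, on four round legs of 56 mm diameter, each leg's bounding box inset 57 mm from the nearest pair of top edges, running from z = 0 to the bottom of the top.

B is a chair. The seat is a 412×400×32 mm slab with its top at z = 425 mm, on four 48×48 mm corner legs (flush with the seat edges, standing on z = 0). A flat backrest 20 mm thick, 517 mm tall, spans the full seat width and rises from the seat top along its +y edge, rear face flush with the rear of the seat.

The chair is on top of the table.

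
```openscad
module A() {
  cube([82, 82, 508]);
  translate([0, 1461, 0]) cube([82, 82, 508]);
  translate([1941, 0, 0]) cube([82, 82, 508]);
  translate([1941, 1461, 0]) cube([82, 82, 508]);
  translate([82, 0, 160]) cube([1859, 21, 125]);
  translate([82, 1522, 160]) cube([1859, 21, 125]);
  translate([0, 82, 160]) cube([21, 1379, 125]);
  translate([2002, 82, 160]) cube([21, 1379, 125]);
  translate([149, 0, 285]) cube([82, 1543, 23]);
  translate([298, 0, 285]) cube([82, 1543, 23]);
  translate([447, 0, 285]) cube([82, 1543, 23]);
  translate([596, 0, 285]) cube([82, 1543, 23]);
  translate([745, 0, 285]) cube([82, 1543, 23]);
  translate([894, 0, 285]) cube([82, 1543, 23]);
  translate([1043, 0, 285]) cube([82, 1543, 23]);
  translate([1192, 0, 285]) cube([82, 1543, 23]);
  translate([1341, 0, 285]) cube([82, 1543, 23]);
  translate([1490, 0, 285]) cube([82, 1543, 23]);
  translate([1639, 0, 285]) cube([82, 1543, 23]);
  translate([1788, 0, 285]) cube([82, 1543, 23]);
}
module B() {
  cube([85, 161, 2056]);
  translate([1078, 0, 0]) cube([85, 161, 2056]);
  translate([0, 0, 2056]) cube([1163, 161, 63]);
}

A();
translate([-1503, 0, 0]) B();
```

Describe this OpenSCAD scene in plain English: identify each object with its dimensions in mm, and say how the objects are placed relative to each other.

A is a bed frame 2023 mm long (x) by 1543 mm wide (y). Four 82×82 mm corner posts, 508 mm tall, at the corners of the footprint. Four rails of 21 mm thickness and 125 mm height run between adjacent posts with their undersides at z = 160 mm, their outer faces flush with the outside of the frame (the two x-running rails run between the posts' inner faces; the two y-running rails run between the posts' inner faces). 12 slats, each 82 mm wide (x) and 23 mm thick, lie across the top of the two x-running rails, running the full 1543 mm width of the frame in y; the slats are evenly spaced along x between the inner faces of the end posts with equal gaps (rounded down to the nearest mm) at the −x end and between each pair — any rounding remainder accumulates at the +x end.

B is a door frame. The clear opening is 993 mm wide and 2056 mm high. Two 85 mm wide jambs, 161 mm deep, stand either side of the opening from the floor to the top of the opening. A 63 mm thick head sits across the top of both jambs, spanning the full outside width of the frame.

The door frame is on the floor beside the bed frame on its −x side.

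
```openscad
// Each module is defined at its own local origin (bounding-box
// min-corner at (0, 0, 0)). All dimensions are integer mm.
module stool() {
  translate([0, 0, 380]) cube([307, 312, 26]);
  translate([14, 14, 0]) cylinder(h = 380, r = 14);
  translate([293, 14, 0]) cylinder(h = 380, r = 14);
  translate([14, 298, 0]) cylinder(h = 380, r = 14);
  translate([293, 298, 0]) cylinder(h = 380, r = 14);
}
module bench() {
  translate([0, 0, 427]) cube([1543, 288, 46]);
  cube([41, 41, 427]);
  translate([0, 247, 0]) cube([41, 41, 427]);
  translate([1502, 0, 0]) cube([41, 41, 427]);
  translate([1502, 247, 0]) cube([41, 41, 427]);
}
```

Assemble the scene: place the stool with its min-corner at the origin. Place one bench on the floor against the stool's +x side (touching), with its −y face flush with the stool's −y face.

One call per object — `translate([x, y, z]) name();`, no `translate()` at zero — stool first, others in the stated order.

stool();
translate([307, 0, 0]) bench();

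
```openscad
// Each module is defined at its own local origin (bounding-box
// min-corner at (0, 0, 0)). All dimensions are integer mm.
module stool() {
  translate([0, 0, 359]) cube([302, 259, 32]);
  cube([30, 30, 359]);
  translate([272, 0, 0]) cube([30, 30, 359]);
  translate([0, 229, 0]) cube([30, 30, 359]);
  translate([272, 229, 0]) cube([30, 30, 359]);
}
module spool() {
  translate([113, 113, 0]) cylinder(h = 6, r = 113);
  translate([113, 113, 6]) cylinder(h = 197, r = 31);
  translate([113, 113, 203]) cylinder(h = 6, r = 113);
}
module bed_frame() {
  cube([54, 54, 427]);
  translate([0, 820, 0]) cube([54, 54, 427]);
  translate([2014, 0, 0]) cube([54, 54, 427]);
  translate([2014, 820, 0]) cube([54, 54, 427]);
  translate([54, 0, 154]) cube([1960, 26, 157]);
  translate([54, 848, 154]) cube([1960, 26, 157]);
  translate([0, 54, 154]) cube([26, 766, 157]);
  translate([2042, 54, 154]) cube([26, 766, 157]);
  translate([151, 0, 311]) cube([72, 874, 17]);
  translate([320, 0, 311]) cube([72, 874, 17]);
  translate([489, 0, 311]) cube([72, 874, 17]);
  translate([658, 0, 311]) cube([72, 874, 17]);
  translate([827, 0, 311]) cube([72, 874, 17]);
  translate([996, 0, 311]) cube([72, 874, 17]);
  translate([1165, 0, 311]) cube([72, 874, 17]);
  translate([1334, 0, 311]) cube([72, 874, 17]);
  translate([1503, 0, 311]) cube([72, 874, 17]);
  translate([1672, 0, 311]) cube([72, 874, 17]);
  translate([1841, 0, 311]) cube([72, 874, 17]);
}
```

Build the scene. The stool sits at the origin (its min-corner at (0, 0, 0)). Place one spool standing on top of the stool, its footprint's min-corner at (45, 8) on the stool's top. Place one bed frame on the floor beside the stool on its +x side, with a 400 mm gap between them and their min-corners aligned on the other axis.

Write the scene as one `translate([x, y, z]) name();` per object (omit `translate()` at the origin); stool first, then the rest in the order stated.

stool();
translate([45, 8, 391]) spool();
translate([702, 0, 0]) bed_frame();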